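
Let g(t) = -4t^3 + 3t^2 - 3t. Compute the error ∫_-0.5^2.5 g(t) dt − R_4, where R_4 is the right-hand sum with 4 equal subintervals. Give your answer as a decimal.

22.78125

Exact integral: ∫_-0.5^2.5 g(t) dt = -32.25.
R_4 = -55.03125.
Error = -32.25 − (-55.03125) = 22.78125.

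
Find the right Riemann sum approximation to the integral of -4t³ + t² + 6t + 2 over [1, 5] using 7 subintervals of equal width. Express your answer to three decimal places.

Δt = (5 − 1)/7 = 4/7.
Right endpoints: 11/7, 15/7, 19/7, 23/7, 27/7, 31/7, 5.
f(11/7) = -557/343, f(15/7) = -6829/343, f(19/7) = -18637/343, f(23/7) = -37517/343, f(27/7) = -65005/343, f(31/7) = -102637/343, f(5) = -443.
Sum = Δt · [f(11/7) + f(15/7) + f(19/7) + ...].
Sum ≈ -638.286.

-638.286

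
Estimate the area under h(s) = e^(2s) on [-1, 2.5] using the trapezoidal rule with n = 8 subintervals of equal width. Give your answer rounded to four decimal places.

Δs = (2.5 − (-1))/8 = 0.4375.
h(-1) ≈ 0.1353, h(-0.5625) ≈ 0.3247, h(-0.125) ≈ 0.7788, h(0.3125) ≈ 1.8682, h(0.75) ≈ 4.4817, h(1.1875) ≈ 10.7510, h(1.625) ≈ 25.7903, h(2.0625) ≈ 61.8678, h(2.5) ≈ 148.4132.
T_8 = (Δs/2)·[h(s_0) + 2h(s_1) + ... + 2h(s_{7}) + h(s_8)].
Sum ≈ 78.8098.

78.8098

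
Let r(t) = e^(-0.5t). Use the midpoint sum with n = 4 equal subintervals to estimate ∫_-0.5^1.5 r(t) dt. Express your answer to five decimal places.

Δt = (1.5 − (-0.5))/4 = 0.5.
Midpoints: -0.25, 0.25, 0.75, 1.25.
r(-0.25) ≈ 1.13315, r(0.25) ≈ 0.88250, r(0.75) ≈ 0.68729, r(1.25) ≈ 0.53526.
Sum = Δt · [r(-0.25) + r(0.25) + r(0.75) + r(1.25)].
Sum ≈ 1.61910.

1.61910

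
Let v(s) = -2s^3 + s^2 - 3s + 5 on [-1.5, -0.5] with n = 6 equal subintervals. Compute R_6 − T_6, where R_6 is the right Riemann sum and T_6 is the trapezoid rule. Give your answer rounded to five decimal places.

R_6 ≈ 10.6574074.
T_6 ≈ 11.6157407.
R_6 − T_6 ≈ -0.95833.

-0.95833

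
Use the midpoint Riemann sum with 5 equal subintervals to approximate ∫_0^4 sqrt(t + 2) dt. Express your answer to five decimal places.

7.91630

Δt = (4 − 0)/5 = 0.8.
Midpoints: 0.4, 1.2, 2, 2.8, 3.6.
f(0.4) ≈ 1.54919, f(1.2) ≈ 1.78885, f(2) ≈ 2.00000, f(2.8) ≈ 2.19089, f(3.6) ≈ 2.36643.
Sum = Δt · [f(0.4) + f(1.2) + f(2) + f(2.8) + f(3.6)].
Sum ≈ 7.91630.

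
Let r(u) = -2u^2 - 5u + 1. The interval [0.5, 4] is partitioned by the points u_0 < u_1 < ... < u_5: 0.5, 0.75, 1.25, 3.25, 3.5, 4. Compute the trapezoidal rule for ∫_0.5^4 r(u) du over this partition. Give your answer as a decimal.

-81.21875

Subinterval widths: 0.25, 0.5, 2, 0.25, 0.5.
r(0.5) = -2, r(0.75) = -3.875, r(1.25) = -8.375, r(3.25) = -36.375, r(3.5) = -41, r(4) = -51.
On each subinterval the trapezoid contributes (Δu_i/2)·[r(u_{i-1}) + r(u_i)].
Sum = -81.21875.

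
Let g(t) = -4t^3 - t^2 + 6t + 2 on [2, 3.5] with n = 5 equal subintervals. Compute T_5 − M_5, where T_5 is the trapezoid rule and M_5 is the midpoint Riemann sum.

T_5 = -118.7025.
M_5 = -117.555.
T_5 − M_5 = -1.1475.

-1.1475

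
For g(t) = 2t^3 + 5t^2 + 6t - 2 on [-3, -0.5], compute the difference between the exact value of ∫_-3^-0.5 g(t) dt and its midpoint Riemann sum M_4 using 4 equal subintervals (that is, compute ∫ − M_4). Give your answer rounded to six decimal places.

Exact integral: ∫_-3^-0.5 g(t) dt ≈ -26.92708333.
M_4 ≈ -26.47949219.
Error ≈ -26.92708333 − (-26.47949219) ≈ -0.447591.

-0.447591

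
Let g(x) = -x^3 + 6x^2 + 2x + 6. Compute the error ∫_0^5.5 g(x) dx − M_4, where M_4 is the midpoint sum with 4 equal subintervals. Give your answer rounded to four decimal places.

Exact integral: ∫_0^5.5 g(x) dx = 167.234375.
M_4 ≈ 169.184082.
Error ≈ 167.234375 − 169.184082 ≈ -1.9497.

-1.9497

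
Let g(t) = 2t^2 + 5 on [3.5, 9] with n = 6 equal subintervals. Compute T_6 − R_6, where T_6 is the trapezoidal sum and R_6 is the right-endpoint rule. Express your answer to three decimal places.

-63.021

T_6 ≈ 486.45718.
R_6 ≈ 549.47801.
T_6 − R_6 ≈ -63.021.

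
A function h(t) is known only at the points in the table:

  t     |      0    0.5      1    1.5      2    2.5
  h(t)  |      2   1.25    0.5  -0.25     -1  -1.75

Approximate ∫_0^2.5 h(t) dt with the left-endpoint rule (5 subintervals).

Δt = 0.5.
Sum = 0.5·[2 + 1.25 + 0.5 + (-0.25) + (-1)] = 1.25.

1.25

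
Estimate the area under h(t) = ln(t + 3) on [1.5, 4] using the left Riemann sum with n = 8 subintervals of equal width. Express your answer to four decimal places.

Δt = (4 − 1.5)/8 = 0.3125.
Left endpoints: 1.5, 1.8125, 2.125, 2.4375, 2.75, 3.0625, 3.375, 3.6875.
h(1.5) ≈ 1.5041, h(1.8125) ≈ 1.5712, h(2.125) ≈ 1.6341, h(2.4375) ≈ 1.6933, h(2.75) ≈ 1.7492, h(3.0625) ≈ 1.8021, h(3.375) ≈ 1.8524, h(3.6875) ≈ 1.9002.
Sum = Δt · [h(1.5) + h(1.8125) + h(2.125) + ...].
Sum ≈ 4.2833.

4.2833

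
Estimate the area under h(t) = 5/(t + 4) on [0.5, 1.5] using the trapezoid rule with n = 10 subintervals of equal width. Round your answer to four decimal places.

1.0034

Δt = (1.5 − 0.5)/10 = 0.1.
h(0.5) = 10/9, h(0.6) = 25/23, h(0.7) = 50/47, h(0.8) = 25/24, h(0.9) = 50/49, h(1) = 1, h(1.1) = 50/51, h(1.2) = 25/26, h(1.3) = 50/53, h(1.4) = 25/27, h(1.5) = 10/11.
T_10 = (Δt/2)·[h(t_0) + 2h(t_1) + ... + 2h(t_{9}) + h(t_10)].
Sum ≈ 1.0034.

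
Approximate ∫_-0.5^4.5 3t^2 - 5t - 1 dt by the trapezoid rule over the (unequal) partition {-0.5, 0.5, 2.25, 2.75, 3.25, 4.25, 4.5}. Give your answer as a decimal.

40.0625

Subinterval widths: 1, 1.75, 0.5, 0.5, 1, 0.25.
f(-0.5) = 2.25, f(0.5) = -2.75, f(2.25) = 2.9375, f(2.75) = 7.9375, f(3.25) = 14.4375, f(4.25) = 31.9375, f(4.5) = 37.25.
On each subinterval the trapezoid contributes (Δt_i/2)·[f(t_{i-1}) + f(t_i)].
Sum = 40.0625.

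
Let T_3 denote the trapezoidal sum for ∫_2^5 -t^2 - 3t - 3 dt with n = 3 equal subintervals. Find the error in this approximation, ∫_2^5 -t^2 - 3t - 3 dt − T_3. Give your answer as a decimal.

0.5

Exact integral: ∫_2^5 f(t) dt = -79.5.
T_3 = -80.
Error = -79.5 − (-80) = 0.5.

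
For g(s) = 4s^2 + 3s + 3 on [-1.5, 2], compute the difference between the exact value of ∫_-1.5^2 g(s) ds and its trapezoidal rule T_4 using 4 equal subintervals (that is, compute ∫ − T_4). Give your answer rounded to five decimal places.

-1.78646

Exact integral: ∫_-1.5^2 g(s) ds ≈ 28.2916667.
T_4 = 30.078125.
Error ≈ 28.2916667 − 30.078125 ≈ -1.78646.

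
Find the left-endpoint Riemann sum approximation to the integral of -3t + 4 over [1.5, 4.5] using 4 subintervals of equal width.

-11.625

Δt = (4.5 − 1.5)/4 = 0.75.
Left endpoints: 1.5, 2.25, 3, 3.75.
f(1.5) = -0.5, f(2.25) = -2.75, f(3) = -5, f(3.75) = -7.25.
Sum = Δt · [f(1.5) + f(2.25) + f(3) + f(3.75)].
Sum = -11.625.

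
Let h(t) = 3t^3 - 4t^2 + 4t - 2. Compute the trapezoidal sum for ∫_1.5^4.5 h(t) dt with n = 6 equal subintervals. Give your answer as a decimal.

219.625

Δt = (4.5 − 1.5)/6 = 0.5.
h(1.5) = 5.125, h(2) = 14, h(2.5) = 29.875, h(3) = 55, h(3.5) = 91.625, h(4) = 142, h(4.5) = 208.375.
T_6 = (Δt/2)·[h(t_0) + 2h(t_1) + ... + 2h(t_{5}) + h(t_6)].
Sum = 219.625.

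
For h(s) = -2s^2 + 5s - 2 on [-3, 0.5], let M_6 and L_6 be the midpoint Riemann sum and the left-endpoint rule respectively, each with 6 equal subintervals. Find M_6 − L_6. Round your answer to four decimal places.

M_6 ≈ -46.759838.
L_6 ≈ -57.563657.
M_6 − L_6 ≈ 10.8038.

10.8038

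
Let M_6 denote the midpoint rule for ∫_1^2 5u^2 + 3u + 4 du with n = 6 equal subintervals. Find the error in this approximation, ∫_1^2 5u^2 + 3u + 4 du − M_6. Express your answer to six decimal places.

0.011574

Exact integral: ∫_1^2 f(u) du ≈ 20.16666667.
M_6 ≈ 20.15509259.
Error ≈ 20.16666667 − 20.15509259 ≈ 0.011574.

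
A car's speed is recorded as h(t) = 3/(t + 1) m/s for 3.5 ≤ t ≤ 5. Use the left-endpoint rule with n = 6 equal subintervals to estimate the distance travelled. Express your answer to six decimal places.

0.884217

Δt = (5 − 3.5)/6 = 0.25.
Left endpoints: 3.5, 3.75, 4, 4.25, 4.5, 4.75.
h(3.5) = 2/3, h(3.75) = 12/19, h(4) = 0.6, h(4.25) = 4/7, h(4.5) = 6/11, h(4.75) = 12/23.
Sum = Δt · [h(3.5) + h(3.75) + h(4) + ...].
Sum ≈ 0.884217.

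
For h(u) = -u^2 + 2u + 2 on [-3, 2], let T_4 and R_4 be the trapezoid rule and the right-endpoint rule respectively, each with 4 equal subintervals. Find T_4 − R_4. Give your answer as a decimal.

T_4 = -7.96875.
R_4 = 1.40625.
T_4 − R_4 = -9.375.

-9.375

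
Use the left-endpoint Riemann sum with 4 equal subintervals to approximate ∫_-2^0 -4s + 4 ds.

Δs = (0 − (-2))/4 = 0.5.
Left endpoints: -2, -1.5, -1, -0.5.
f(-2) = 12, f(-1.5) = 10, f(-1) = 8, f(-0.5) = 6.
Sum = Δs · [f(-2) + f(-1.5) + f(-1) + f(-0.5)].
Sum = 18.

18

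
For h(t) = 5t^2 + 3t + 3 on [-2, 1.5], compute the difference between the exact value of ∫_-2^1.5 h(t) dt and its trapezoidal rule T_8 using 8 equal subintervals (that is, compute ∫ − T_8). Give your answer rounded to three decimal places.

Exact integral: ∫_-2^1.5 h(t) dt ≈ 26.83333.
T_8 ≈ 27.39160.
Error ≈ 26.83333 − 27.39160 ≈ -0.558.

-0.558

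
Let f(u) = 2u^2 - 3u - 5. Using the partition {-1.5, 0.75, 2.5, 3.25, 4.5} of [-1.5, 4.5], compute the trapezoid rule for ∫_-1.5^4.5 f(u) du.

12.375

Subinterval widths: 2.25, 1.75, 0.75, 1.25.
f(-1.5) = 4, f(0.75) = -6.125, f(2.5) = 0, f(3.25) = 6.375, f(4.5) = 22.
On each subinterval the trapezoid contributes (Δu_i/2)·[f(u_{i-1}) + f(u_i)].
Sum = 12.375.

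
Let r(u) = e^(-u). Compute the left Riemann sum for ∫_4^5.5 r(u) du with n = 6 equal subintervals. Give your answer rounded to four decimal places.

Δu = (5.5 − 4)/6 = 0.25.
Left endpoints: 4, 4.25, 4.5, 4.75, 5, 5.25.
r(4) ≈ 0.0183, r(4.25) ≈ 0.0143, r(4.5) ≈ 0.0111, r(4.75) ≈ 0.0087, r(5) ≈ 0.0067, r(5.25) ≈ 0.0052.
Sum = Δu · [r(4) + r(4.25) + r(4.5) + ...].
Sum ≈ 0.0161.

0.0161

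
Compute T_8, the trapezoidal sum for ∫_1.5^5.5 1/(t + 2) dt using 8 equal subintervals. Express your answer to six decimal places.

0.763467

Δt = (5.5 − 1.5)/8 = 0.5.
f(1.5) = 2/7, f(2) = 0.25, f(2.5) = 2/9, f(3) = 0.2, f(3.5) = 2/11, f(4) = 1/6, f(4.5) = 2/13, f(5) = 1/7, f(5.5) = 2/15.
T_8 = (Δt/2)·[f(t_0) + 2f(t_1) + ... + 2f(t_{7}) + f(t_8)].
Sum ≈ 0.763467.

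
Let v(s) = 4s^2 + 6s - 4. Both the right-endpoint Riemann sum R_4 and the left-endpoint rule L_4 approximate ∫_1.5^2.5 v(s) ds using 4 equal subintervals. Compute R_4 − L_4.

5.5

R_4 = 27.125.
L_4 = 21.625.
R_4 − L_4 = 5.5.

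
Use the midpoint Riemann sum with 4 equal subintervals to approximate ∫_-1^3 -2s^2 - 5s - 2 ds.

-46

Δs = (3 − (-1))/4 = 1.
Midpoints: -0.5, 0.5, 1.5, 2.5.
f(-0.5) = 0, f(0.5) = -5, f(1.5) = -14, f(2.5) = -27.
Sum = Δs · [f(-0.5) + f(0.5) + f(1.5) + f(2.5)].
Sum = -46.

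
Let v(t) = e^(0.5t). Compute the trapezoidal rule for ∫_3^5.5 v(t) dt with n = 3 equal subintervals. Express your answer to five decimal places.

Δt = (5.5 − 3)/3 = 5/6.
v(3) ≈ 4.48169, v(23/6) ≈ 6.79826, v(14/3) ≈ 10.31226, v(5.5) ≈ 15.64263.
T_3 = (Δt/2)·[v(t_0) + 2v(t_1) + 2v(t_2) + v(t_3)].
Sum ≈ 22.64390.

22.64390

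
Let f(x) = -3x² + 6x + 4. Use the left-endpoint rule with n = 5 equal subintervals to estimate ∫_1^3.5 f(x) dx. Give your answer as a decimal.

Δx = (3.5 − 1)/5 = 0.5.
Left endpoints: 1, 1.5, 2, 2.5, 3.
f(1) = 7, f(1.5) = 6.25, f(2) = 4, f(2.5) = 0.25, f(3) = -5.
Sum = Δx · [f(1) + f(1.5) + f(2) + f(2.5) + f(3)].
Sum = 6.25.

6.25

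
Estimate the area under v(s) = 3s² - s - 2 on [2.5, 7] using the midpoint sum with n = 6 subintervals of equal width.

Δs = (7 − 2.5)/6 = 0.75.
Midpoints: 2.875, 3.625, 4.375, 5.125, 5.875, 6.625.
v(2.875) = 19.921875, v(3.625) = 33.796875, v(4.375) = 51.046875, v(5.125) = 71.671875, v(5.875) = 95.671875, v(6.625) = 123.046875.
Sum = Δs · [v(2.875) + v(3.625) + v(4.375) + ...].
Sum = 296.3671875.

296.3671875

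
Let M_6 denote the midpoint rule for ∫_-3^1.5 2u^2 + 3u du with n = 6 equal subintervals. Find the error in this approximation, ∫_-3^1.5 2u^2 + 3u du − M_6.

Exact integral: ∫_-3^1.5 f(u) du = 10.125.
M_6 = 9.703125.
Error = 10.125 − 9.703125 = 0.421875.

0.421875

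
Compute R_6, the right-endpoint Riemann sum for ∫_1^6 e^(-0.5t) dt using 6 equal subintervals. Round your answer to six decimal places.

0.897574

Δt = (6 − 1)/6 = 5/6.
Right endpoints: 11/6, 8/3, 3.5, 13/3, 31/6, 6.
f(11/6) ≈ 0.399850, f(8/3) ≈ 0.263597, f(3.5) ≈ 0.173774, f(13/3) ≈ 0.114559, f(31/6) ≈ 0.075522, f(6) ≈ 0.049787.
Sum = Δt · [f(11/6) + f(8/3) + f(3.5) + ...].
Sum ≈ 0.897574.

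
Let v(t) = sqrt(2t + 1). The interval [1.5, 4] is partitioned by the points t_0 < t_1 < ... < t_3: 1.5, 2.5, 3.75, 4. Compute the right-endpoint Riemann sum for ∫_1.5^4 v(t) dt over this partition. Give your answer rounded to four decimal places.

Subinterval widths: 1, 1.25, 0.25.
Right endpoints: 2.5, 3.75, 4.
v(2.5) ≈ 2.4495, v(3.75) ≈ 2.9155, v(4) ≈ 3.0000.
Sum = Σ Δt_i · v(t_i).
Sum ≈ 6.8438.

6.8438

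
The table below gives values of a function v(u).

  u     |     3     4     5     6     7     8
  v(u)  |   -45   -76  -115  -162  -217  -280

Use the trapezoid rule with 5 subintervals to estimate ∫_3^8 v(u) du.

-732.5

Δu = 1.
T_5 = (1/2)·[(-45) + 2·(-76) + 2·(-115) + 2·(-162) + 2·(-217) + (-280)] = -732.5.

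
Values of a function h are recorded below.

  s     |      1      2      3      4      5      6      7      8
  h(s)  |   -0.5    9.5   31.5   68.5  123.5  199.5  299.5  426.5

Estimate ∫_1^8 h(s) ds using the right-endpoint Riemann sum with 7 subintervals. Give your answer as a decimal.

1158.5

Δs = 1.
Sum = 1·[9.5 + 31.5 + 68.5 + 123.5 + 199.5 + 299.5 + 426.5] = 1158.5.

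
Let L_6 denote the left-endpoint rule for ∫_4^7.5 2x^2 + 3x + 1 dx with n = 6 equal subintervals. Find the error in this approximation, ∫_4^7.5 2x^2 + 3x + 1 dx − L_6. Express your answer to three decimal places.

26.145

Exact integral: ∫_4^7.5 f(x) dx ≈ 302.45833.
L_6 ≈ 276.31366.
Error ≈ 302.45833 − 276.31366 ≈ 26.145.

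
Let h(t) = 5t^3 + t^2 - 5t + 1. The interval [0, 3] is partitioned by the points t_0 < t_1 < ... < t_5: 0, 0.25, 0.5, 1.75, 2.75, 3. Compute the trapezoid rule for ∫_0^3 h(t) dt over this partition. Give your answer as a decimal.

Subinterval widths: 0.25, 0.25, 1.25, 1, 0.25.
h(0) = 1, h(0.25) = -0.109375, h(0.5) = -0.625, h(1.75) = 22.109375, h(2.75) = 98.796875, h(3) = 130.
On each subinterval the trapezoid contributes (Δt_i/2)·[h(t_{i-1}) + h(t_i)].
Sum = 102.5.

102.5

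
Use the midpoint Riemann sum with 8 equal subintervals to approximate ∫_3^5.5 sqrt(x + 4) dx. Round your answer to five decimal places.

Δx = (5.5 − 3)/8 = 0.3125.
Midpoints: 3.15625, 3.46875, 3.78125, 4.09375, 4.40625, 4.71875, 5.03125, 5.34375.
f(3.15625) ≈ 2.67512, f(3.46875) ≈ 2.73290, f(3.78125) ≈ 2.78949, f(4.09375) ≈ 2.84495, f(4.40625) ≈ 2.89935, f(4.71875) ≈ 2.95275, f(5.03125) ≈ 3.00520, f(5.34375) ≈ 3.05675.
Sum = Δx · [f(3.15625) + f(3.46875) + f(3.78125) + ...].
Sum ≈ 7.17391.

7.17391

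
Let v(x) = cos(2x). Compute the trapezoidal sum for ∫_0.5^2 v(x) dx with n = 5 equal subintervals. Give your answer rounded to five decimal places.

-0.77502

Δx = (2 − 0.5)/5 = 0.3.
v(0.5) ≈ 0.54030, v(0.8) ≈ -0.02920, v(1.1) ≈ -0.58850, v(1.4) ≈ -0.94222, v(1.7) ≈ -0.96680, v(2) ≈ -0.65364.
T_5 = (Δx/2)·[v(x_0) + 2v(x_1) + ... + 2v(x_{4}) + v(x_5)].
Sum ≈ -0.77502.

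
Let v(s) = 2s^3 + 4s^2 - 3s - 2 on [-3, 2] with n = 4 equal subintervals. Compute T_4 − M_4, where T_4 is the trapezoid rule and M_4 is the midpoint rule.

T_4 = 12.96875.
M_4 = 11.015625.
T_4 − M_4 = 1.953125.

1.953125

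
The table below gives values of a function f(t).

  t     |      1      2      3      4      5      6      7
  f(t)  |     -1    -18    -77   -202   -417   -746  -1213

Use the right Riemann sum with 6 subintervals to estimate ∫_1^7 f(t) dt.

Δt = 1.
Sum = 1·[(-18) + (-77) + (-202) + (-417) + (-746) + (-1213)] = -2673.

-2673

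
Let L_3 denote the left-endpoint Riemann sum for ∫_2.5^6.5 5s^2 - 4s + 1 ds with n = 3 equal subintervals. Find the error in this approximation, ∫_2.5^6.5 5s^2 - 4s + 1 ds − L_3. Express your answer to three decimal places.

Exact integral: ∫_2.5^6.5 f(s) ds ≈ 363.66667.
L_3 ≈ 260.25926.
Error ≈ 363.66667 − 260.25926 ≈ 103.407.

103.407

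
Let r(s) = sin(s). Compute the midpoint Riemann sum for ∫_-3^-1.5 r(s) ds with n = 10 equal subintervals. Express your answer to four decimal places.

Δs = (-1.5 − (-3))/10 = 0.15.
Midpoints: -2.925, -2.775, -2.625, -2.475, -2.325, -2.175, -2.025, -1.875, -1.725, -1.575.
r(-2.925) ≈ -0.2149, r(-2.775) ≈ -0.3584, r(-2.625) ≈ -0.4939, r(-2.475) ≈ -0.6183, r(-2.325) ≈ -0.7288, r(-2.175) ≈ -0.8230, r(-2.025) ≈ -0.8986, r(-1.875) ≈ -0.9541, r(-1.725) ≈ -0.9881, r(-1.575) ≈ -1.0000.
Sum = Δs · [r(-2.925) + r(-2.775) + r(-2.625) + ...].
Sum ≈ -1.0617.

-1.0617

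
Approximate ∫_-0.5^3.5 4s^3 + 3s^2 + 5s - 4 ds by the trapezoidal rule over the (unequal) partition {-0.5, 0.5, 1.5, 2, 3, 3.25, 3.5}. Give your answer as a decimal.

216.21875

Subinterval widths: 1, 1, 0.5, 1, 0.25, 0.25.
f(-0.5) = -6.25, f(0.5) = -0.25, f(1.5) = 23.75, f(2) = 50, f(3) = 146, f(3.25) = 181.25, f(3.5) = 221.75.
On each subinterval the trapezoid contributes (Δs_i/2)·[f(s_{i-1}) + f(s_i)].
Sum = 216.21875.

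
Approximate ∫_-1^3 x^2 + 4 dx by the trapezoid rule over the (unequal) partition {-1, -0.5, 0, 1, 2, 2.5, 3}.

Subinterval widths: 0.5, 0.5, 1, 1, 0.5, 0.5.
f(-1) = 5, f(-0.5) = 4.25, f(0) = 4, f(1) = 5, f(2) = 8, f(2.5) = 10.25, f(3) = 13.
On each subinterval the trapezoid contributes (Δx_i/2)·[f(x_{i-1}) + f(x_i)].
Sum = 25.75.

25.75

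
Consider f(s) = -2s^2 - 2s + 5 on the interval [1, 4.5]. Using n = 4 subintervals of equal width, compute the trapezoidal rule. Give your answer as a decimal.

Δs = (4.5 − 1)/4 = 0.875.
f(1) = 1, f(1.875) = -5.78125, f(2.75) = -15.625, f(3.625) = -28.53125, f(4.5) = -44.5.
T_4 = (Δs/2)·[f(s_0) + 2f(s_1) + 2f(s_2) + 2f(s_3) + f(s_4)].
Sum = -62.7265625.

-62.7265625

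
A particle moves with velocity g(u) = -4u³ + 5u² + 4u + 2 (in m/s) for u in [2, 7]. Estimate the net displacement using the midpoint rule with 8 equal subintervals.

Δu = (7 − 2)/8 = 0.625.
Midpoints: 2.3125, 2.9375, 3.5625, 4.1875, 4.8125, 5.4375, 6.0625, 6.6875.
g(2.3125) = -11753/1024, g(2.9375) = -45563/1024, g(3.5625) = -103573/1024, g(4.1875) = -191783/1024, g(4.8125) = -316193/1024, g(5.4375) = -482803/1024, g(6.0625) = -697613/1024, g(6.6875) = -966623/1024.
Sum = Δu · [g(2.3125) + g(2.9375) + g(3.5625) + ...].
Sum = -1718.69140625.

-1718.69140625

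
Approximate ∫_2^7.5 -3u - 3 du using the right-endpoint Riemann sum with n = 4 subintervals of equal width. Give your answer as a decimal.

-106.21875

Δu = (7.5 − 2)/4 = 1.375.
Right endpoints: 3.375, 4.75, 6.125, 7.5.
f(3.375) = -13.125, f(4.75) = -17.25, f(6.125) = -21.375, f(7.5) = -25.5.
Sum = Δu · [f(3.375) + f(4.75) + f(6.125) + f(7.5)].
Sum = -106.21875.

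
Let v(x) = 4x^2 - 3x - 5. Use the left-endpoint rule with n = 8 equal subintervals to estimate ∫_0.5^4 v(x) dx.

33.00390625

Δx = (4 − 0.5)/8 = 0.4375.
Left endpoints: 0.5, 0.9375, 1.375, 1.8125, 2.25, 2.6875, 3.125, 3.5625.
v(0.5) = -5.5, v(0.9375) = -4.296875, v(1.375) = -1.5625, v(1.8125) = 2.703125, v(2.25) = 8.5, v(2.6875) = 15.828125, v(3.125) = 24.6875, v(3.5625) = 35.078125.
Sum = Δx · [v(0.5) + v(0.9375) + v(1.375) + ...].
Sum = 33.00390625.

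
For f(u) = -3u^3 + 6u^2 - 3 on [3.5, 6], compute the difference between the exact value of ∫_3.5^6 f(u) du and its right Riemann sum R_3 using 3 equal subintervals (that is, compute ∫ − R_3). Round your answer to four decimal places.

Exact integral: ∫_3.5^6 f(u) du = -520.703125.
R_3 ≈ -688.368056.
Error ≈ -520.703125 − (-688.368056) ≈ 167.6649.

167.6649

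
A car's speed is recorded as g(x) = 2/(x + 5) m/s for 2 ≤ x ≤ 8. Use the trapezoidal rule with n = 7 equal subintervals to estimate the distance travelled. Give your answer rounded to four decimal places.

1.2398

Δx = (8 − 2)/7 = 6/7.
g(2) = 2/7, g(20/7) = 14/55, g(26/7) = 14/61, g(32/7) = 14/67, g(38/7) = 14/73, g(44/7) = 14/79, g(50/7) = 14/85, g(8) = 2/13.
T_7 = (Δx/2)·[g(x_0) + 2g(x_1) + ... + 2g(x_{6}) + g(x_7)].
Sum ≈ 1.2398.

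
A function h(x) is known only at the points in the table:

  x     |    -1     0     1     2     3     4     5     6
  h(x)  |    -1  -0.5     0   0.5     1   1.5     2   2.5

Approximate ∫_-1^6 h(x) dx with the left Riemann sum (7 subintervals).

Δx = 1.
Sum = 1·[(-1) + (-0.5) + 0 + 0.5 + 1 + 1.5 + 2] = 3.5.

3.5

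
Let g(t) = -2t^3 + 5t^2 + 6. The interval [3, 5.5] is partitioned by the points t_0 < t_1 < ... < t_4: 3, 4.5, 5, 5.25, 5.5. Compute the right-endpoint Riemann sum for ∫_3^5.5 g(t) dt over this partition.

Subinterval widths: 1.5, 0.5, 0.25, 0.25.
Right endpoints: 4.5, 5, 5.25, 5.5.
g(4.5) = -75, g(5) = -119, g(5.25) = -145.59375, g(5.5) = -175.5.
Sum = Σ Δt_i · g(t_i).
Sum = -252.2734375.

-252.2734375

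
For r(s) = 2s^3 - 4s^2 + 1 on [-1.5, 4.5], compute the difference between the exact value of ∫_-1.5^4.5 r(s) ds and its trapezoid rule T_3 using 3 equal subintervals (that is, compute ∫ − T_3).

-20

Exact integral: ∫_-1.5^4.5 r(s) ds = 82.5.
T_3 = 102.5.
Error = 82.5 − 102.5 = -20.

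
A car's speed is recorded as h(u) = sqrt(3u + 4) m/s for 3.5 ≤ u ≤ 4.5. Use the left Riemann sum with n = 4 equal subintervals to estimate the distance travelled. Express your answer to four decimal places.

Δu = (4.5 − 3.5)/4 = 0.25.
Left endpoints: 3.5, 3.75, 4, 4.25.
h(3.5) ≈ 3.8079, h(3.75) ≈ 3.9051, h(4) ≈ 4.0000, h(4.25) ≈ 4.0927.
Sum = Δu · [h(3.5) + h(3.75) + h(4) + h(4.25)].
Sum ≈ 3.9514.

3.9514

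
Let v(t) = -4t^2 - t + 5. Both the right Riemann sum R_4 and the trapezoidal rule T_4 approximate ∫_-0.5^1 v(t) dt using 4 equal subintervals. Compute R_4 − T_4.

R_4 = 4.640625.
T_4 = 5.484375.
R_4 − T_4 = -0.84375.

-0.84375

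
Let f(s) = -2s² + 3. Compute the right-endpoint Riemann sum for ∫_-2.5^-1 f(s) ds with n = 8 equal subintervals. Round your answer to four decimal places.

Δs = (-1 − (-2.5))/8 = 0.1875.
Right endpoints: -2.3125, -2.125, -1.9375, -1.75, -1.5625, -1.375, -1.1875, -1.
f(-2.3125) = -7.6953125, f(-2.125) = -6.03125, f(-1.9375) = -4.5078125, f(-1.75) = -3.125, f(-1.5625) = -1.8828125, f(-1.375) = -0.78125, f(-1.1875) = 0.1796875, f(-1) = 1.
Sum = Δs · [f(-2.3125) + f(-2.125) + f(-1.9375) + ...].
Sum ≈ -4.2832.

-4.2832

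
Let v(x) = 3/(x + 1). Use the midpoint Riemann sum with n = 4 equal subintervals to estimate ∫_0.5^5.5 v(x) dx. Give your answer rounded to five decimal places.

4.32493

Δx = (5.5 − 0.5)/4 = 1.25.
Midpoints: 1.125, 2.375, 3.625, 4.875.
v(1.125) = 24/17, v(2.375) = 8/9, v(3.625) = 24/37, v(4.875) = 24/47.
Sum = Δx · [v(1.125) + v(2.375) + v(3.625) + v(4.875)].
Sum ≈ 4.32493.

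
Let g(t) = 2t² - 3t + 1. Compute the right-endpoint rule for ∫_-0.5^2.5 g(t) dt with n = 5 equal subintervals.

5.76

Δt = (2.5 − (-0.5))/5 = 0.6.
Right endpoints: 0.1, 0.7, 1.3, 1.9, 2.5.
g(0.1) = 0.72, g(0.7) = -0.12, g(1.3) = 0.48, g(1.9) = 2.52, g(2.5) = 6.
Sum = Δt · [g(0.1) + g(0.7) + g(1.3) + g(1.9) + g(2.5)].
Sum = 5.76.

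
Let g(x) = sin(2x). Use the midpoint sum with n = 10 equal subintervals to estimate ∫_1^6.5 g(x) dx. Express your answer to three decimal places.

Δx = (6.5 − 1)/10 = 0.55.
Midpoints: 1.275, 1.825, 2.375, 2.925, 3.475, 4.025, 4.575, 5.125, 5.675, 6.225.
g(1.275) ≈ 0.558, g(1.825) ≈ -0.487, g(2.375) ≈ -0.999, g(2.925) ≈ -0.420, g(3.475) ≈ 0.618, g(4.025) ≈ 0.981, g(4.575) ≈ 0.271, g(5.125) ≈ -0.735, g(5.675) ≈ -0.938, g(6.225) ≈ -0.116.
Sum = Δx · [g(1.275) + g(1.825) + g(2.375) + ...].
Sum ≈ -0.696.

-0.696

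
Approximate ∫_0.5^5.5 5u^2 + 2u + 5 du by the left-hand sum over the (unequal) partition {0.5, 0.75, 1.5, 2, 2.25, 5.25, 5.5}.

Subinterval widths: 0.25, 0.75, 0.5, 0.25, 3, 0.25.
Left endpoints: 0.5, 0.75, 1.5, 2, 2.25, 5.25.
f(0.5) = 7.25, f(0.75) = 9.3125, f(1.5) = 19.25, f(2) = 29, f(2.25) = 34.8125, f(5.25) = 153.3125.
Sum = Σ Δu_i · f(u_i).
Sum = 168.4375.

168.4375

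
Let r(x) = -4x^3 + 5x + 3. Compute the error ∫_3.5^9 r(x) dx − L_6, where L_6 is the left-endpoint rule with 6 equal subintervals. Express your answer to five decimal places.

-1187.52257

Exact integral: ∫_3.5^9 r(x) dx = -6222.5625.
L_6 ≈ -5035.0399306.
Error ≈ -6222.5625 − (-5035.0399306) ≈ -1187.52257.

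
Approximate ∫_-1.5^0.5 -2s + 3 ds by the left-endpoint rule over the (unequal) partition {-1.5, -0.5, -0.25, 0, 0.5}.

9.375

Subinterval widths: 1, 0.25, 0.25, 0.5.
Left endpoints: -1.5, -0.5, -0.25, 0.
f(-1.5) = 6, f(-0.5) = 4, f(-0.25) = 3.5, f(0) = 3.
Sum = Σ Δs_i · f(s_i).
Sum = 9.375.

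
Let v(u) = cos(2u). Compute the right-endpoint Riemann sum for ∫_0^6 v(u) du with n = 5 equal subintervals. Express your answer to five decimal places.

-0.21885

Δu = (6 − 0)/5 = 1.2.
Right endpoints: 1.2, 2.4, 3.6, 4.8, 6.
v(1.2) ≈ -0.73739, v(2.4) ≈ 0.08750, v(3.6) ≈ 0.60835, v(4.8) ≈ -0.98469, v(6) ≈ 0.84385.
Sum = Δu · [v(1.2) + v(2.4) + v(3.6) + v(4.8) + v(6)].
Sum ≈ -0.21885.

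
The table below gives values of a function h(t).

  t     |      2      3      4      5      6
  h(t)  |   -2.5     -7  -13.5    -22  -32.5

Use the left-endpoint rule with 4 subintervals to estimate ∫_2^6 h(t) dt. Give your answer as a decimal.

-45

Δt = 1.
Sum = 1·[(-2.5) + (-7) + (-13.5) + (-22)] = -45.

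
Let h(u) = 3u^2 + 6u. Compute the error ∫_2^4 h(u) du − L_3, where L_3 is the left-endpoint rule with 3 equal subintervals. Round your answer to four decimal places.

Exact integral: ∫_2^4 h(u) du = 92.
L_3 ≈ 76.444444.
Error ≈ 92 − 76.444444 ≈ 15.5556.

15.5556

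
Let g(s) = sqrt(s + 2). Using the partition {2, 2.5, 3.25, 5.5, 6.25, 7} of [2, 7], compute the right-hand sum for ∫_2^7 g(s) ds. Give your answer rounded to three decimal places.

Subinterval widths: 0.5, 0.75, 2.25, 0.75, 0.75.
Right endpoints: 2.5, 3.25, 5.5, 6.25, 7.
g(2.5) ≈ 2.121, g(3.25) ≈ 2.291, g(5.5) ≈ 2.739, g(6.25) ≈ 2.872, g(7) ≈ 3.000.
Sum = Σ Δs_i · g(s_i).
Sum ≈ 13.345.

13.345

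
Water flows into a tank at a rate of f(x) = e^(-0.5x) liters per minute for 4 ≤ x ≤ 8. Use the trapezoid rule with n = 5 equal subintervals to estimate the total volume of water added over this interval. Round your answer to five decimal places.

0.23715

Δx = (8 − 4)/5 = 0.8.
f(4) ≈ 0.13534, f(4.8) ≈ 0.09072, f(5.6) ≈ 0.06081, f(6.4) ≈ 0.04076, f(7.2) ≈ 0.02732, f(8) ≈ 0.01832.
T_5 = (Δx/2)·[f(x_0) + 2f(x_1) + ... + 2f(x_{4}) + f(x_5)].
Sum ≈ 0.23715.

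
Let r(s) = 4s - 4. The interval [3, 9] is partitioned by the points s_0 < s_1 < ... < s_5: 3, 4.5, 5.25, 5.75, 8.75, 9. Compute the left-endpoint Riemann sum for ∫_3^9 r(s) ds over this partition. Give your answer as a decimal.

95.75

Subinterval widths: 1.5, 0.75, 0.5, 3, 0.25.
Left endpoints: 3, 4.5, 5.25, 5.75, 8.75.
r(3) = 8, r(4.5) = 14, r(5.25) = 17, r(5.75) = 19, r(8.75) = 31.
Sum = Σ Δs_i · r(s_i).
Sum = 95.75.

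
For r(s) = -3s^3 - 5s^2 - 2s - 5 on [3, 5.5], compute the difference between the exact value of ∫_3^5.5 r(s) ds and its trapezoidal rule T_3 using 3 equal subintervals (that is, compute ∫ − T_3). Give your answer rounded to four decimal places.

Exact integral: ∫_3^5.5 r(s) ds ≈ -891.588542.
T_3 ≈ -904.103009.
Error ≈ -891.588542 − (-904.103009) ≈ 12.5145.

12.5145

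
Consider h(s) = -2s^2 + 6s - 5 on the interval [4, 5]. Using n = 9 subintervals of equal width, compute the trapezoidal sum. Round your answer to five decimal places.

-18.67078

Δs = (5 − 4)/9 = 1/9.
h(4) = -13, h(37/9) = -1145/81, h(38/9) = -1241/81, h(13/3) = -149/9, h(40/9) = -1445/81, h(41/9) = -1553/81, h(14/3) = -185/9, h(43/9) = -1781/81, h(44/9) = -1901/81, h(5) = -25.
T_9 = (Δs/2)·[h(s_0) + 2h(s_1) + ... + 2h(s_{8}) + h(s_9)].
Sum ≈ -18.67078.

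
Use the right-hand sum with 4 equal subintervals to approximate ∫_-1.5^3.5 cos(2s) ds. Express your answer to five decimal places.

1.25568

Δs = (3.5 − (-1.5))/4 = 1.25.
Right endpoints: -0.25, 1, 2.25, 3.5.
f(-0.25) ≈ 0.87758, f(1) ≈ -0.41615, f(2.25) ≈ -0.21080, f(3.5) ≈ 0.75390.
Sum = Δs · [f(-0.25) + f(1) + f(2.25) + f(3.5)].
Sum ≈ 1.25568.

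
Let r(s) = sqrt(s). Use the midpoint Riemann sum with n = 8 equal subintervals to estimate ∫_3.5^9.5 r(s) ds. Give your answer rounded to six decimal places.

15.157834

Δs = (9.5 − 3.5)/8 = 0.75.
Midpoints: 3.875, 4.625, 5.375, 6.125, 6.875, 7.625, 8.375, 9.125.
r(3.875) ≈ 1.968502, r(4.625) ≈ 2.150581, r(5.375) ≈ 2.318405, r(6.125) ≈ 2.474874, r(6.875) ≈ 2.622022, r(7.625) ≈ 2.761340, r(8.375) ≈ 2.893959, r(9.125) ≈ 3.020761.
Sum = Δs · [r(3.875) + r(4.625) + r(5.375) + ...].
Sum ≈ 15.157834.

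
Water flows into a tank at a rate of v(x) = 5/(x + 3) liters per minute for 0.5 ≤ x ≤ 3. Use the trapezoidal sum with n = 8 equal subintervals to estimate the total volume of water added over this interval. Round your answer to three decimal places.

2.697

Δx = (3 − 0.5)/8 = 0.3125.
v(0.5) = 10/7, v(0.8125) = 80/61, v(1.125) = 40/33, v(1.4375) = 80/71, v(1.75) = 20/19, v(2.0625) = 80/81, v(2.375) = 40/43, v(2.6875) = 80/91, v(3) = 5/6.
T_8 = (Δx/2)·[v(x_0) + 2v(x_1) + ... + 2v(x_{7}) + v(x_8)].
Sum ≈ 2.697.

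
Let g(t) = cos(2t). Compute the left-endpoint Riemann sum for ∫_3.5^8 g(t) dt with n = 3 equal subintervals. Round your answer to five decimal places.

Δt = (8 − 3.5)/3 = 1.5.
Left endpoints: 3.5, 5, 6.5.
g(3.5) ≈ 0.75390, g(5) ≈ -0.83907, g(6.5) ≈ 0.90745.
Sum = Δt · [g(3.5) + g(5) + g(6.5)].
Sum ≈ 1.23342.

1.23342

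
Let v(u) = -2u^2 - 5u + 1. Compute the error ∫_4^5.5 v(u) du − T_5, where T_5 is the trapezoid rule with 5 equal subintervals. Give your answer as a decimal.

0.045

Exact integral: ∫_4^5.5 v(u) du = -102.375.
T_5 = -102.42.
Error = -102.375 − (-102.42) = 0.045.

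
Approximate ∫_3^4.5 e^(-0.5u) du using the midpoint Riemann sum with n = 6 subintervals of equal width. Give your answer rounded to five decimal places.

0.23531

Δu = (4.5 − 3)/6 = 0.25.
Midpoints: 3.125, 3.375, 3.625, 3.875, 4.125, 4.375.
f(3.125) ≈ 0.20961, f(3.375) ≈ 0.18498, f(3.625) ≈ 0.16325, f(3.875) ≈ 0.14406, f(4.125) ≈ 0.12714, f(4.375) ≈ 0.11220.
Sum = Δu · [f(3.125) + f(3.375) + f(3.625) + ...].
Sum ≈ 0.23531.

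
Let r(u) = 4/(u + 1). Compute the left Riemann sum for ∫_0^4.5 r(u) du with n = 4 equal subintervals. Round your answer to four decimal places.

9.0308

Δu = (4.5 − 0)/4 = 1.125.
Left endpoints: 0, 1.125, 2.25, 3.375.
r(0) = 4, r(1.125) = 32/17, r(2.25) = 16/13, r(3.375) = 32/35.
Sum = Δu · [r(0) + r(1.125) + r(2.25) + r(3.375)].
Sum ≈ 9.0308.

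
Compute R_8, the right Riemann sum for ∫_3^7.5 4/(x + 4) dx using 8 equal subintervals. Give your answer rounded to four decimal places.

Δx = (7.5 − 3)/8 = 0.5625.
Right endpoints: 3.5625, 4.125, 4.6875, 5.25, 5.8125, 6.375, 6.9375, 7.5.
f(3.5625) = 64/121, f(4.125) = 32/65, f(4.6875) = 64/139, f(5.25) = 16/37, f(5.8125) = 64/157, f(6.375) = 32/83, f(6.9375) = 64/175, f(7.5) = 8/23.
Sum = Δx · [f(3.5625) + f(4.125) + f(4.6875) + ...].
Sum ≈ 1.9242.

1.9242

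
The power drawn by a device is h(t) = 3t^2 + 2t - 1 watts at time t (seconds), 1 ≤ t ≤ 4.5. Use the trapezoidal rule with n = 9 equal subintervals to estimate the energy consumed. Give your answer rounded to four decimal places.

106.1397

Δt = (4.5 − 1)/9 = 7/18.
h(1) = 4, h(25/18) = 817/108, h(16/9) = 325/27, h(13/6) = 209/12, h(23/9) = 640/27, h(53/18) = 3337/108, h(10/3) = 39, h(67/18) = 5185/108, h(37/9) = 1564/27, h(4.5) = 68.75.
T_9 = (Δt/2)·[h(t_0) + 2h(t_1) + ... + 2h(t_{8}) + h(t_9)].
Sum ≈ 106.1397.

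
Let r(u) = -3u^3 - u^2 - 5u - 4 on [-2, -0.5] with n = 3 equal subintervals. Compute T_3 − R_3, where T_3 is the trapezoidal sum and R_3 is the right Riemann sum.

T_3 = 13.34375.
R_3 = 6.5.
T_3 − R_3 = 6.84375.

6.84375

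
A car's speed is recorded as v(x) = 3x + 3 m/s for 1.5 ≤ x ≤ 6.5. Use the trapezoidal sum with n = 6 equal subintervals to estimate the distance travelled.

Δx = (6.5 − 1.5)/6 = 5/6.
v(1.5) = 7.5, v(7/3) = 10, v(19/6) = 12.5, v(4) = 15, v(29/6) = 17.5, v(17/3) = 20, v(6.5) = 22.5.
T_6 = (Δx/2)·[v(x_0) + 2v(x_1) + ... + 2v(x_{5}) + v(x_6)].
Sum = 75.

75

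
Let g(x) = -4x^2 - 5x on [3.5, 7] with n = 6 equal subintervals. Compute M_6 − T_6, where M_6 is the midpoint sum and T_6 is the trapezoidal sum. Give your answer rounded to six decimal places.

M_6 ≈ -491.64467593.
T_6 ≈ -492.83564815.
M_6 − T_6 ≈ 1.190972.

1.190972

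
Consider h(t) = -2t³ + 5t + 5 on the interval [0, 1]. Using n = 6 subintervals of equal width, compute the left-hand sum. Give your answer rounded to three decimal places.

Δt = (1 − 0)/6 = 1/6.
Left endpoints: 0, 1/6, 1/3, 0.5, 2/3, 5/6.
h(0) = 5, h(1/6) = 629/108, h(1/3) = 178/27, h(0.5) = 7.25, h(2/3) = 209/27, h(5/6) = 865/108.
Sum = Δt · [h(0) + h(1/6) + h(1/3) + ...].
Sum ≈ 6.736.

6.736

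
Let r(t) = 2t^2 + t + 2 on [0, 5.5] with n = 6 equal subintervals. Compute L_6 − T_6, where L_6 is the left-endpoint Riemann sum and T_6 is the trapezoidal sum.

-30.25

L_6 ≈ 108.3321759.
T_6 ≈ 138.5821759.
L_6 − T_6 = -30.25.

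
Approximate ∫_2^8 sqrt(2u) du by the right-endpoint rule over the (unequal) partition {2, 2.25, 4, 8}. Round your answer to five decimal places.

Subinterval widths: 0.25, 1.75, 4.
Right endpoints: 2.25, 4, 8.
f(2.25) ≈ 2.12132, f(4) ≈ 2.82843, f(8) ≈ 4.00000.
Sum = Σ Δu_i · f(u_i).
Sum ≈ 21.48008.

21.48008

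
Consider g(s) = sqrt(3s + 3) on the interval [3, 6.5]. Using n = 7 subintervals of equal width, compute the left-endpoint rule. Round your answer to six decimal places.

Δs = (6.5 − 3)/7 = 0.5.
Left endpoints: 3, 3.5, 4, 4.5, 5, 5.5, 6.
g(3) ≈ 3.464102, g(3.5) ≈ 3.674235, g(4) ≈ 3.872983, g(4.5) ≈ 4.062019, g(5) ≈ 4.242641, g(5.5) ≈ 4.415880, g(6) ≈ 4.582576.
Sum = Δs · [g(3) + g(3.5) + g(4) + ...].
Sum ≈ 14.157218.

14.157218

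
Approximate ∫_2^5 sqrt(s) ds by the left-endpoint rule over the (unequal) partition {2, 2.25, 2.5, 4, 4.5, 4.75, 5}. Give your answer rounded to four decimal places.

Subinterval widths: 0.25, 0.25, 1.5, 0.5, 0.25, 0.25.
Left endpoints: 2, 2.25, 2.5, 4, 4.5, 4.75.
f(2) ≈ 1.4142, f(2.25) ≈ 1.5000, f(2.5) ≈ 1.5811, f(4) ≈ 2.0000, f(4.5) ≈ 2.1213, f(4.75) ≈ 2.1794.
Sum = Σ Δs_i · f(s_i).
Sum ≈ 5.1755.

5.1755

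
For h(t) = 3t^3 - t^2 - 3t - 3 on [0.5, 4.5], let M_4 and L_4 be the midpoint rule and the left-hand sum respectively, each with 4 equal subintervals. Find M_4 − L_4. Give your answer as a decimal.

99

M_4 = 228.
L_4 = 129.
M_4 − L_4 = 99.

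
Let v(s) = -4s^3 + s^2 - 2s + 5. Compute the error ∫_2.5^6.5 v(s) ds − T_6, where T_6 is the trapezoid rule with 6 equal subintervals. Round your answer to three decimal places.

15.704

Exact integral: ∫_2.5^6.5 v(s) ds ≈ -1675.66667.
T_6 ≈ -1691.37037.
Error ≈ -1675.66667 − (-1691.37037) ≈ 15.704.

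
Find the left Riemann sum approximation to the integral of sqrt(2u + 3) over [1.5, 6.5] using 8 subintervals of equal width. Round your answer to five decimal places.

15.94467

Δu = (6.5 − 1.5)/8 = 0.625.
Left endpoints: 1.5, 2.125, 2.75, 3.375, 4, 4.625, 5.25, 5.875.
f(1.5) ≈ 2.44949, f(2.125) ≈ 2.69258, f(2.75) ≈ 2.91548, f(3.375) ≈ 3.12250, f(4) ≈ 3.31662, f(4.625) ≈ 3.50000, f(5.25) ≈ 3.67423, f(5.875) ≈ 3.84057.
Sum = Δu · [f(1.5) + f(2.125) + f(2.75) + ...].
Sum ≈ 15.94467.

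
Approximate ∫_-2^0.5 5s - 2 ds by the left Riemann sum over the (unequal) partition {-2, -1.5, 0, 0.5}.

-21.25

Subinterval widths: 0.5, 1.5, 0.5.
Left endpoints: -2, -1.5, 0.
f(-2) = -12, f(-1.5) = -9.5, f(0) = -2.
Sum = Σ Δs_i · f(s_i).
Sum = -21.25.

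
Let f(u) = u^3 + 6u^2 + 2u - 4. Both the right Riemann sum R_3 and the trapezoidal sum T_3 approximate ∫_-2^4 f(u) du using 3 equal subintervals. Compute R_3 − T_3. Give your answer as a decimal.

R_3 = 384.
T_3 = 228.
R_3 − T_3 = 156.

156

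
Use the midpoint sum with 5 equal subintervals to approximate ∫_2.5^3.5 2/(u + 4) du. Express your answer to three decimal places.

0.286

Δu = (3.5 − 2.5)/5 = 0.2.
Midpoints: 2.6, 2.8, 3, 3.2, 3.4.
f(2.6) = 10/33, f(2.8) = 5/17, f(3) = 2/7, f(3.2) = 5/18, f(3.4) = 10/37.
Sum = Δu · [f(2.6) + f(2.8) + f(3) + f(3.2) + f(3.4)].
Sum ≈ 0.286.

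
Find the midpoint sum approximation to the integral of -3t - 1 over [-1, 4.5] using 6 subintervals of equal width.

Δt = (4.5 − (-1))/6 = 11/12.
Midpoints: -13/24, 0.375, 31/24, 53/24, 3.125, 97/24.
f(-13/24) = 0.625, f(0.375) = -2.125, f(31/24) = -4.875, f(53/24) = -7.625, f(3.125) = -10.375, f(97/24) = -13.125.
Sum = Δt · [f(-13/24) + f(0.375) + f(31/24) + ...].
Sum = -34.375.

-34.375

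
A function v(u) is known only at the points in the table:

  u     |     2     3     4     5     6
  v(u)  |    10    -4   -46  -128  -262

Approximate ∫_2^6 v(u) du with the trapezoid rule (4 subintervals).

-304

Δu = 1.
T_4 = (1/2)·[10 + 2·(-4) + 2·(-46) + 2·(-128) + (-262)] = -304.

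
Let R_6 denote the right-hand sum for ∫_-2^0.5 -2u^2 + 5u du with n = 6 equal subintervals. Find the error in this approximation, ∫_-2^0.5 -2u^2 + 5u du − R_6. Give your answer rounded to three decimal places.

-4.022

Exact integral: ∫_-2^0.5 f(u) du ≈ -14.79167.
R_6 ≈ -10.76968.
Error ≈ -14.79167 − (-10.76968) ≈ -4.022.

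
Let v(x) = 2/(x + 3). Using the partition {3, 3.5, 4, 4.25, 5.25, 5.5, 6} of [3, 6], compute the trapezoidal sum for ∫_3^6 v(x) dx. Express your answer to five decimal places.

0.81204

Subinterval widths: 0.5, 0.5, 0.25, 1, 0.25, 0.5.
v(3) = 1/3, v(3.5) = 4/13, v(4) = 2/7, v(4.25) = 8/29, v(5.25) = 8/33, v(5.5) = 4/17, v(6) = 2/9.
On each subinterval the trapezoid contributes (Δx_i/2)·[v(x_{i-1}) + v(x_i)].
Sum ≈ 0.81204.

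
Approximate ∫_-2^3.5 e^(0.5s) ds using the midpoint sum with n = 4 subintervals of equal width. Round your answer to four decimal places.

Δs = (3.5 − (-2))/4 = 1.375.
Midpoints: -1.3125, 0.0625, 1.4375, 2.8125.
f(-1.3125) ≈ 0.5188, f(0.0625) ≈ 1.0317, f(1.4375) ≈ 2.0519, f(2.8125) ≈ 4.0806.
Sum = Δs · [f(-1.3125) + f(0.0625) + f(1.4375) + f(2.8125)].
Sum ≈ 10.5642.

10.5642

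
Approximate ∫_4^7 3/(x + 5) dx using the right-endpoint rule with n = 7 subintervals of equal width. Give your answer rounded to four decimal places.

0.8454

Δx = (7 − 4)/7 = 3/7.
Right endpoints: 31/7, 34/7, 37/7, 40/7, 43/7, 46/7, 7.
f(31/7) = 7/22, f(34/7) = 7/23, f(37/7) = 7/24, f(40/7) = 0.28, f(43/7) = 7/26, f(46/7) = 7/27, f(7) = 0.25.
Sum = Δx · [f(31/7) + f(34/7) + f(37/7) + ...].
Sum ≈ 0.8454.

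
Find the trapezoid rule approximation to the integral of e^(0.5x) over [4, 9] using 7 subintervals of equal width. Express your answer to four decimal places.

167.0090

Δx = (9 − 4)/7 = 5/7.
f(4) ≈ 7.3891, f(33/7) ≈ 10.5607, f(38/7) ≈ 15.0938, f(43/7) ≈ 21.5727, f(48/7) ≈ 30.8326, f(53/7) ≈ 44.0671, f(58/7) ≈ 62.9825, f(9) ≈ 90.0171.
T_7 = (Δx/2)·[f(x_0) + 2f(x_1) + ... + 2f(x_{6}) + f(x_7)].
Sum ≈ 167.0090.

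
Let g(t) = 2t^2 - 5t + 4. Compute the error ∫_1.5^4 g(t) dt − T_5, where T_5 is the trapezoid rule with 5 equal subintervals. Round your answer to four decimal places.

Exact integral: ∫_1.5^4 g(t) dt ≈ 16.041667.
T_5 = 16.25.
Error ≈ 16.041667 − 16.25 ≈ -0.2083.

-0.2083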